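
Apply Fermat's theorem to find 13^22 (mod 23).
By Fermat's Little Theorem, 13^{22} ≡ 1 (mod 23) since 23 is prime and gcd(13, 23) = 1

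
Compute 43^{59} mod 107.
71

Using successive squaring:
Binary expansion of 59: 111011
Powers of 43 mod 107 (each is the square of the previous):
  43^1 ≡ 43 (mod 107)
  43^2 ≡ 43² = 1849 ≡ 30 (mod 107)
  43^4 ≡ 30² = 900 ≡ 44 (mod 107)
  43^8 ≡ 44² = 1936 ≡ 10 (mod 107)
  43^16 ≡ 10² = 100 ≡ 100 (mod 107)
  43^32 ≡ 100² = 10000 ≡ 49 (mod 107)
59 = 32 + 16 + 8 + 2 + 1, so 43^59 = 43^32 × 43^16 × 43^8 × 43^2 × 43^1 ≡ 49 × 100 × 10 × 30 × 43 (mod 107)
Multiplying step by step:
  49 × 100 = 4900 ≡ 85 (mod 107)
  85 × 10 = 850 ≡ 101 (mod 107)
  101 × 30 = 3030 ≡ 34 (mod 107)
  34 × 43 = 1462 ≡ 71 (mod 107)
Result: 43^59 ≡ 71 (mod 107)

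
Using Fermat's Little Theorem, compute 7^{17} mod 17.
7

By Fermat's Little Theorem, a^(p-1) ≡ 1 (mod p) for prime p and gcd(a, p) = 1
Here p = 17, so 7^16 ≡ 1 (mod 17)
We can reduce the exponent: 17 mod 16 = 1
So 7^17 ≡ 7^1 (mod 17)
Computing: 7^1 mod 17 = 7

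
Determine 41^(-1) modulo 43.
41^(-1) ≡ 21 (mod 43). Verification: 41 × 21 = 861 ≡ 1 (mod 43)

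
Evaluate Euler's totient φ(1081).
1012

Prime factorization: 1081 = 23 × 47
Using the formula φ(n) = n × Π(1 - 1/p) for each prime factor p:
φ(1081) = 1081 × (1 - 1/23) × (1 - 1/47)
φ(1081) = 1012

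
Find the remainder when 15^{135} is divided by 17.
By Fermat: 15^{16} ≡ 1 (mod 17). 135 = 8×16 + 7. So 15^{135} ≡ 15^{7} ≡ 8 (mod 17)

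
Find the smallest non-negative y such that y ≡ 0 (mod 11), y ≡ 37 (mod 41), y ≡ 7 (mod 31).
8811

Using the Chinese Remainder Theorem:
M = product of moduli = 13981
For equation 1: M_1 = 1271, 1271 ≡ 6 (mod 11), inverse of 1271 mod 11 is 2 (check: 6 × 2 = 12 ≡ 1 (mod 11))
For equation 2: M_2 = 341, 341 ≡ 13 (mod 41), inverse of 341 mod 41 is 19 (check: 13 × 19 = 247 ≡ 1 (mod 41))
For equation 3: M_3 = 451, 451 ≡ 17 (mod 31), inverse of 451 mod 31 is 11 (check: 17 × 11 = 187 ≡ 1 (mod 31))
Combine: y ≡ Σ r_i×M_i×(M_i⁻¹ mod m_i) = 0×1271×2 + 37×341×19 + 7×451×11 = 0 + 239723 + 34727 = 274450
274450 mod 13981 = 8811
y ≡ 8811 (mod 13981)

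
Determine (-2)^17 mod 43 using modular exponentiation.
Using repeated squaring. (-2) ≡ 41 (mod 43). 17 = 16 + 1 (binary 10001). Repeated squaring mod 43: 41^1 ≡ 41; 41^2 ≡ 41² = 1681 ≡ 4; 41^4 ≡ 4² = 16 ≡ 16; 41^8 ≡ 16² = 256 ≡ 41; 41^16 ≡ 41² = 1681 ≡ 4. Multiply: (-2)^17 ≡ 41^16 × 41^1 ≡ 4 × 41 (mod 43): 4 × 41 = 164 ≡ 35. So (-2)^17 ≡ 35 (mod 43).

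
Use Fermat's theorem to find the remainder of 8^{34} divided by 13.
12

By Fermat's Little Theorem, a^(p-1) ≡ 1 (mod p) for prime p and gcd(a, p) = 1
Here p = 13, so 8^12 ≡ 1 (mod 13)
We can reduce the exponent: 34 mod 12 = 10
So 8^34 ≡ 8^10 (mod 13)
Computing: 8^10 mod 13 = 12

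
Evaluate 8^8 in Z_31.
8 = 8 (binary 1000). Repeated squaring mod 31: 8^1 ≡ 8; 8^2 ≡ 8² = 64 ≡ 2; 8^4 ≡ 2² = 4 ≡ 4; 8^8 ≡ 4² = 16 ≡ 16. So 8^8 ≡ 16 (mod 31).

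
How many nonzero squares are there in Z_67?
For prime 67, there are (p-1)/2 = (67-1)/2 = 33 quadratic residues (excluding 0).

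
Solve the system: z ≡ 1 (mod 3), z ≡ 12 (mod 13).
M = 3 × 13 = 39. M₁ = 13, y₁ ≡ 1 (mod 3). M₂ = 3, y₂ ≡ 9 (mod 13). z = 1×13×1 + 12×3×9 ≡ 25 (mod 39)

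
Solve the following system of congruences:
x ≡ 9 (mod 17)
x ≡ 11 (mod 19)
315

Using the Chinese Remainder Theorem:
M = product of moduli = 323
For equation 1: M_1 = 19, 19 ≡ 2 (mod 17), inverse of 19 mod 17 is 9 (check: 2 × 9 = 18 ≡ 1 (mod 17))
For equation 2: M_2 = 17, 17 ≡ 17 (mod 19), inverse of 17 mod 19 is 9 (check: 17 × 9 = 153 ≡ 1 (mod 19))
Combine: x ≡ Σ r_i×M_i×(M_i⁻¹ mod m_i) = 9×19×9 + 11×17×9 = 1539 + 1683 = 3222
3222 mod 323 = 315
x ≡ 315 (mod 323)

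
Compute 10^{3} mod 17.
14

Using successive squaring:
Binary expansion of 3: 11
Powers of 10 mod 17 (each is the square of the previous):
  10^1 ≡ 10 (mod 17)
  10^2 ≡ 10² = 100 ≡ 15 (mod 17)
3 = 2 + 1, so 10^3 = 10^2 × 10^1 ≡ 15 × 10 (mod 17)
Multiplying step by step:
  15 × 10 = 150 ≡ 14 (mod 17)
Result: 10^3 ≡ 14 (mod 17)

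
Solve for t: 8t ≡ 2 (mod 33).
25

Since gcd(8, 33) = 1 divides 2, a solution exists.
Multiply both sides by the inverse of 8 mod 33:
  8^(-1) mod 33 = 29
  x ≡ 29 × 2 ≡ 58 ≡ 25 (mod 33)
Verification: 8 × 25 = 200 = 6 × 33 + 2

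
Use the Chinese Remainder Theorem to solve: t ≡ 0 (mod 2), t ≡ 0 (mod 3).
M = 2 × 3 = 6. M₁ = 3, y₁ ≡ 1 (mod 2). M₂ = 2, y₂ ≡ 2 (mod 3). t = 0×3×1 + 0×2×2 ≡ 0 (mod 6)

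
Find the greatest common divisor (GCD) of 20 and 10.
10

Using the Euclidean algorithm:
20 = 2 × 10 + 0

GCD(20, 10) = 10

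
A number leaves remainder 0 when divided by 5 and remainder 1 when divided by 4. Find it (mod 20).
M = 5 × 4 = 20. M₁ = 4, y₁ ≡ 4 (mod 5). M₂ = 5, y₂ ≡ 1 (mod 4). k = 0×4×4 + 1×5×1 ≡ 5 (mod 20)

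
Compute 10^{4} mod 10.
0

Using successive squaring:
Binary expansion of 4: 100
Powers of 10 mod 10 (each is the square of the previous):
  10^1 ≡ 0 (mod 10)
  10^2 ≡ 0² = 0 ≡ 0 (mod 10)
  10^4 ≡ 0² = 0 ≡ 0 (mod 10)
4 is a power of 2, so 10^4 is the last square: ≡ 0 (mod 10)
Result: 10^4 ≡ 0 (mod 10)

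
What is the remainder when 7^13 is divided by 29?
Using repeated squaring. 13 = 8 + 4 + 1 (binary 1101). Repeated squaring mod 29: 7^1 ≡ 7; 7^2 ≡ 7² = 49 ≡ 20; 7^4 ≡ 20² = 400 ≡ 23; 7^8 ≡ 23² = 529 ≡ 7. Multiply: 7^13 = 7^8 × 7^4 × 7^1 ≡ 7 × 23 × 7 (mod 29): 7 × 23 = 161 ≡ 16; 16 × 7 = 112 ≡ 25. So 7^13 ≡ 25 (mod 29).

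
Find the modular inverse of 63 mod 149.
63^(-1) ≡ 123 (mod 149). Verification: 63 × 123 = 7749 ≡ 1 (mod 149)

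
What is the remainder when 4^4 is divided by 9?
4 = 4 (binary 100). Repeated squaring mod 9: 4^1 ≡ 4; 4^2 ≡ 4² = 16 ≡ 7; 4^4 ≡ 7² = 49 ≡ 4. So 4^4 ≡ 4 (mod 9).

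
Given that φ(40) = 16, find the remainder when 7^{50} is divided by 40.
By Euler: 7^{16} ≡ 1 (mod 40) since gcd(7, 40) = 1. 50 = 3×16 + 2. So 7^{50} ≡ 7^{2} ≡ 9 (mod 40)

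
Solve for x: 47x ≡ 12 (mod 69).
12

Since gcd(47, 69) = 1 divides 12, a solution exists.
Multiply both sides by the inverse of 47 mod 69:
  47^(-1) mod 69 = 47
  x ≡ 47 × 12 ≡ 564 ≡ 12 (mod 69)
Verification: 47 × 12 = 564 = 8 × 69 + 12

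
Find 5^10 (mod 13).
10 = 8 + 2 (binary 1010). Repeated squaring mod 13: 5^1 ≡ 5; 5^2 ≡ 5² = 25 ≡ 12; 5^4 ≡ 12² = 144 ≡ 1; 5^8 ≡ 1² = 1 ≡ 1. Multiply: 5^10 = 5^8 × 5^2 ≡ 1 × 12 (mod 13): 1 × 12 = 12 ≡ 12. So 5^10 ≡ 12 (mod 13).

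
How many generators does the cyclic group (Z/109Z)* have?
36

The number of primitive roots modulo p is φ(p-1) = φ(108)
φ(108) = 36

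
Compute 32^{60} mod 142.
48

Using successive squaring:
Binary expansion of 60: 111100
Powers of 32 mod 142 (each is the square of the previous):
  32^1 ≡ 32 (mod 142)
  32^2 ≡ 32² = 1024 ≡ 30 (mod 142)
  32^4 ≡ 30² = 900 ≡ 48 (mod 142)
  32^8 ≡ 48² = 2304 ≡ 32 (mod 142)
  32^16 ≡ 32² = 1024 ≡ 30 (mod 142)
  32^32 ≡ 30² = 900 ≡ 48 (mod 142)
60 = 32 + 16 + 8 + 4, so 32^60 = 32^32 × 32^16 × 32^8 × 32^4 ≡ 48 × 30 × 32 × 48 (mod 142)
Multiplying step by step:
  48 × 30 = 1440 ≡ 20 (mod 142)
  20 × 32 = 640 ≡ 72 (mod 142)
  72 × 48 = 3456 ≡ 48 (mod 142)
Result: 32^60 ≡ 48 (mod 142)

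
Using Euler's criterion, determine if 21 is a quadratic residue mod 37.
By Euler's criterion: 21^{18} ≡ 1 (mod 37). Since this equals 1, 21 is a QR.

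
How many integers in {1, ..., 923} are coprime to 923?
840

Prime factorization: 923 = 13 × 71
Using the formula φ(n) = n × Π(1 - 1/p) for each prime factor p:
φ(923) = 923 × (1 - 1/13) × (1 - 1/71)
φ(923) = 840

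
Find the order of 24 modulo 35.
Powers of 24 mod 35: 24^1≡24, 24^2≡16, 24^3≡34, 24^4≡11, 24^5≡19, 24^6≡1. Order = 6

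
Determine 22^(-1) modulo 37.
22^(-1) ≡ 32 (mod 37). Verification: 22 × 32 = 704 ≡ 1 (mod 37)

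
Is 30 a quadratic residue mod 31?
By Euler's criterion: 30^{15} ≡ 30 (mod 31). Since this equals -1 (≡ 30), 30 is not a QR.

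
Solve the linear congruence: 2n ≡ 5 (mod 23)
14

Since gcd(2, 23) = 1 divides 5, a solution exists.
Multiply both sides by the inverse of 2 mod 23:
  2^(-1) mod 23 = 12
  x ≡ 12 × 5 ≡ 60 ≡ 14 (mod 23)
Verification: 2 × 14 = 28 = 1 × 23 + 5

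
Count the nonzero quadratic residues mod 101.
For prime 101, there are (p-1)/2 = (101-1)/2 = 50 quadratic residues (excluding 0).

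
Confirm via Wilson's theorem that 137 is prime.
(136)! mod 137 = 136. Since this equals -1 (mod 137), Wilson confirms 137 is prime.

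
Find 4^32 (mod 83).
Using repeated squaring. 32 = 32 (binary 100000). Repeated squaring mod 83: 4^1 ≡ 4; 4^2 ≡ 4² = 16 ≡ 16; 4^4 ≡ 16² = 256 ≡ 7; 4^8 ≡ 7² = 49 ≡ 49; 4^16 ≡ 49² = 2401 ≡ 77; 4^32 ≡ 77² = 5929 ≡ 36. So 4^32 ≡ 36 (mod 83).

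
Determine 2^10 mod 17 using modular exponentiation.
10 = 8 + 2 (binary 1010). Repeated squaring mod 17: 2^1 ≡ 2; 2^2 ≡ 2² = 4 ≡ 4; 2^4 ≡ 4² = 16 ≡ 16; 2^8 ≡ 16² = 256 ≡ 1. Multiply: 2^10 = 2^8 × 2^2 ≡ 1 × 4 (mod 17): 1 × 4 = 4 ≡ 4. So 2^10 ≡ 4 (mod 17).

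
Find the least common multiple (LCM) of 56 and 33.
1848

First find GCD(56, 33) using the Euclidean algorithm:
56 = 1 × 33 + 23
33 = 1 × 23 + 10
23 = 2 × 10 + 3
10 = 3 × 3 + 1
3 = 3 × 1 + 0
GCD(56, 33) = 1

LCM formula: LCM(a, b) = (a × b) / GCD(a, b)
LCM(56, 33) = (56 × 33) / 1
LCM(56, 33) = 1848 / 1
LCM(56, 33) = 1848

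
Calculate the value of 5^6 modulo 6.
6 = 4 + 2 (binary 110). Repeated squaring mod 6: 5^1 ≡ 5; 5^2 ≡ 5² = 25 ≡ 1; 5^4 ≡ 1² = 1 ≡ 1. Multiply: 5^6 = 5^4 × 5^2 ≡ 1 × 1 (mod 6): 1 × 1 = 1 ≡ 1. So 5^6 ≡ 1 (mod 6).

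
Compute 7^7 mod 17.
7 = 4 + 2 + 1 (binary 111). Repeated squaring mod 17: 7^1 ≡ 7; 7^2 ≡ 7² = 49 ≡ 15; 7^4 ≡ 15² = 225 ≡ 4. Multiply: 7^7 = 7^4 × 7^2 × 7^1 ≡ 4 × 15 × 7 (mod 17): 4 × 15 = 60 ≡ 9; 9 × 7 = 63 ≡ 12. So 7^7 ≡ 12 (mod 17).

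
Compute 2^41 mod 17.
Using Fermat: 2^{16} ≡ 1 (mod 17). 41 ≡ 9 (mod 16). So 2^{41} ≡ 2^{9} ≡ 2 (mod 17)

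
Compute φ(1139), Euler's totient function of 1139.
1056

Prime factorization: 1139 = 17 × 67
Using the formula φ(n) = n × Π(1 - 1/p) for each prime factor p:
φ(1139) = 1139 × (1 - 1/17) × (1 - 1/67)
φ(1139) = 1056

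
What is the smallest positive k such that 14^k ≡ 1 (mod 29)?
Powers of 14 mod 29: 14^1≡14, 14^2≡22, 14^3≡18, 14^4≡20, 14^5≡19, 14^6≡5, 14^7≡12, 14^8≡23, 14^9≡3, 14^10≡13, 14^11≡8, 14^12≡25, 14^13≡2, 14^14≡28, 14^15≡15, 14^16≡7, 14^17≡11, 14^18≡9, 14^19≡10, 14^20≡24, 14^21≡17, 14^22≡6, 14^23≡26, 14^24≡16, 14^25≡21, 14^26≡4, 14^27≡27, 14^28≡1. Order = 28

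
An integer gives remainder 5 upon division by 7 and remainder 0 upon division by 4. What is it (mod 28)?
M = 7 × 4 = 28. M₁ = 4, y₁ ≡ 2 (mod 7). M₂ = 7, y₂ ≡ 3 (mod 4). y = 5×4×2 + 0×7×3 ≡ 12 (mod 28). The smallest positive such number is 12.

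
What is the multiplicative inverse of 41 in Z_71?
26

Using Extended Euclidean Algorithm:
gcd(41, 71) = 1
Bezout coefficients: 41 × 26 + 71 × -15 = 1
So 41 × 26 ≡ 1 (mod 71)
The inverse is 26 mod 71 = 26
Verification: 41 × 26 = 1066 = 15 × 71 + 1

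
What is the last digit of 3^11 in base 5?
Using Fermat: 3^{4} ≡ 1 (mod 5). 11 ≡ 3 (mod 4). So 3^{11} ≡ 3^{3} ≡ 2 (mod 5)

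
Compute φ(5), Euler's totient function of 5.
4

Prime factorization: 5 = 5
Using the formula φ(n) = n × Π(1 - 1/p) for each prime factor p:
φ(5) = 5 × (1 - 1/5)
φ(5) = 4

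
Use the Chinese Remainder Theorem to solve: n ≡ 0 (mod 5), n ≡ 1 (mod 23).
M = 5 × 23 = 115. M₁ = 23, y₁ ≡ 2 (mod 5). M₂ = 5, y₂ ≡ 14 (mod 23). n = 0×23×2 + 1×5×14 ≡ 70 (mod 115)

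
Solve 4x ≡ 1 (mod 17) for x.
13

Using Extended Euclidean Algorithm:
gcd(4, 17) = 1
Bezout coefficients: 4 × -4 + 17 × 1 = 1
So 4 × -4 ≡ 1 (mod 17)
The inverse is -4 mod 17 = 13
Verification: 4 × 13 = 52 = 3 × 17 + 1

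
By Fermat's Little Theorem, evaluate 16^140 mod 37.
By Fermat: 16^{36} ≡ 1 (mod 37). 140 = 3×36 + 32. So 16^{140} ≡ 16^{32} ≡ 33 (mod 37)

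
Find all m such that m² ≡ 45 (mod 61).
The square roots of 45 mod 61 are 17 and 44. Verify: 17² = 289 ≡ 45 (mod 61)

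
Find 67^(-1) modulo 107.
8

Using Extended Euclidean Algorithm:
gcd(67, 107) = 1
Bezout coefficients: 67 × 8 + 107 × -5 = 1
So 67 × 8 ≡ 1 (mod 107)
The inverse is 8 mod 107 = 8
Verification: 67 × 8 = 536 = 5 × 107 + 1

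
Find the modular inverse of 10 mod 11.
10^(-1) ≡ 10 (mod 11). Verification: 10 × 10 = 100 ≡ 1 (mod 11)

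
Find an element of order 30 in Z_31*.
3 has order 30 mod 31 since 3^{30} ≡ 1 (mod 31) and no smaller power works.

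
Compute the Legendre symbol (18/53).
(18/53) = 18^{26} mod 53 = -1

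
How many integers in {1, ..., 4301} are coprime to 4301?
3520

Prime factorization: 4301 = 11 × 17 × 23
Using the formula φ(n) = n × Π(1 - 1/p) for each prime factor p:
φ(4301) = 4301 × (1 - 1/11) × (1 - 1/17) × (1 - 1/23)
φ(4301) = 3520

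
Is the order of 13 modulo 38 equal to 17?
No, the actual order is 18, not 17.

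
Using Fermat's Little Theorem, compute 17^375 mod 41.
By Fermat: 17^{40} ≡ 1 (mod 41). 375 ≡ 15 (mod 40). So 17^{375} ≡ 17^{15} ≡ 3 (mod 41)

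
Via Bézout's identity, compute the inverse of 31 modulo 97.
Extended GCD: 31(-25) + 97(8) = 1. So 31^(-1) ≡ 72 ≡ 72 (mod 97). Verify: 31 × 72 = 2232 ≡ 1 (mod 97)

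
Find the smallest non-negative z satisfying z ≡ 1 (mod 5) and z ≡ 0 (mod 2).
M = 5 × 2 = 10. M₁ = 2, y₁ ≡ 3 (mod 5). M₂ = 5, y₂ ≡ 1 (mod 2). z = 1×2×3 + 0×5×1 ≡ 6 (mod 10)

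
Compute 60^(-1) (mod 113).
81

Using Extended Euclidean Algorithm:
gcd(60, 113) = 1
Bezout coefficients: 60 × -32 + 113 × 17 = 1
So 60 × -32 ≡ 1 (mod 113)
The inverse is -32 mod 113 = 81
Verification: 60 × 81 = 4860 = 43 × 113 + 1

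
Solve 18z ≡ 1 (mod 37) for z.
18^(-1) ≡ 35 (mod 37). Verification: 18 × 35 = 630 ≡ 1 (mod 37)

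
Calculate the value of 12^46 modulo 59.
Using repeated squaring. 46 = 32 + 8 + 4 + 2 (binary 101110). Repeated squaring mod 59: 12^1 ≡ 12; 12^2 ≡ 12² = 144 ≡ 26; 12^4 ≡ 26² = 676 ≡ 27; 12^8 ≡ 27² = 729 ≡ 21; 12^16 ≡ 21² = 441 ≡ 28; 12^32 ≡ 28² = 784 ≡ 17. Multiply: 12^46 = 12^32 × 12^8 × 12^4 × 12^2 ≡ 17 × 21 × 27 × 26 (mod 59): 17 × 21 = 357 ≡ 3; 3 × 27 = 81 ≡ 22; 22 × 26 = 572 ≡ 41. So 12^46 ≡ 41 (mod 59).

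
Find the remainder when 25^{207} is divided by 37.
By Fermat: 25^{36} ≡ 1 (mod 37). 207 = 5×36 + 27. So 25^{207} ≡ 25^{27} ≡ 36 (mod 37)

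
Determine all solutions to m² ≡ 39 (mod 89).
The square roots of 39 mod 89 are 67 and 22. Verify: 67² = 4489 ≡ 39 (mod 89)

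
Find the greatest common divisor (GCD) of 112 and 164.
4

Using the Euclidean algorithm:
112 = 0 × 164 + 112
164 = 1 × 112 + 52
112 = 2 × 52 + 8
52 = 6 × 8 + 4
8 = 2 × 4 + 0

GCD(112, 164) = 4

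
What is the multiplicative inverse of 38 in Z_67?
38^(-1) ≡ 30 (mod 67). Verification: 38 × 30 = 1140 ≡ 1 (mod 67)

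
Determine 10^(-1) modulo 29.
10^(-1) ≡ 3 (mod 29). Verification: 10 × 3 = 30 ≡ 1 (mod 29)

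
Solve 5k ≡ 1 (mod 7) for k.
3

Using Extended Euclidean Algorithm:
gcd(5, 7) = 1
Bezout coefficients: 5 × 3 + 7 × -2 = 1
So 5 × 3 ≡ 1 (mod 7)
The inverse is 3 mod 7 = 3
Verification: 5 × 3 = 15 = 2 × 7 + 1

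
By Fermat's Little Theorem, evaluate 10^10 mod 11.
By Fermat's Little Theorem, 10^{10} ≡ 1 (mod 11) since 11 is prime and gcd(10, 11) = 1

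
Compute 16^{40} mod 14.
2

Using successive squaring:
Binary expansion of 40: 101000
Powers of 16 mod 14 (each is the square of the previous):
  16^1 ≡ 2 (mod 14)
  16^2 ≡ 2² = 4 ≡ 4 (mod 14)
  16^4 ≡ 4² = 16 ≡ 2 (mod 14)
  16^8 ≡ 2² = 4 ≡ 4 (mod 14)
  16^16 ≡ 4² = 16 ≡ 2 (mod 14)
  16^32 ≡ 2² = 4 ≡ 4 (mod 14)
40 = 32 + 8, so 16^40 = 16^32 × 16^8 ≡ 4 × 4 (mod 14)
Multiplying step by step:
  4 × 4 = 16 ≡ 2 (mod 14)
Result: 16^40 ≡ 2 (mod 14)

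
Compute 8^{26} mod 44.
36

Using successive squaring:
Binary expansion of 26: 11010
Powers of 8 mod 44 (each is the square of the previous):
  8^1 ≡ 8 (mod 44)
  8^2 ≡ 8² = 64 ≡ 20 (mod 44)
  8^4 ≡ 20² = 400 ≡ 4 (mod 44)
  8^8 ≡ 4² = 16 ≡ 16 (mod 44)
  8^16 ≡ 16² = 256 ≡ 36 (mod 44)
26 = 16 + 8 + 2, so 8^26 = 8^16 × 8^8 × 8^2 ≡ 36 × 16 × 20 (mod 44)
Multiplying step by step:
  36 × 16 = 576 ≡ 4 (mod 44)
  4 × 20 = 80 ≡ 36 (mod 44)
Result: 8^26 ≡ 36 (mod 44)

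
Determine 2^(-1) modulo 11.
2^(-1) ≡ 6 (mod 11). Verification: 2 × 6 = 12 ≡ 1 (mod 11)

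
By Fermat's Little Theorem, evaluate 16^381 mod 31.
By Fermat: 16^{30} ≡ 1 (mod 31). 381 ≡ 21 (mod 30). So 16^{381} ≡ 16^{21} ≡ 16 (mod 31)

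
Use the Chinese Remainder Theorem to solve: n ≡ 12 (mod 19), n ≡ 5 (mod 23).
M = 19 × 23 = 437. M₁ = 23, y₁ ≡ 5 (mod 19). M₂ = 19, y₂ ≡ 17 (mod 23). n = 12×23×5 + 5×19×17 ≡ 373 (mod 437)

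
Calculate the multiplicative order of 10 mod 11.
Powers of 10 mod 11: 10^1≡10, 10^2≡1. Order = 2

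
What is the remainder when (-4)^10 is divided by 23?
(-4) ≡ 19 (mod 23). 10 = 8 + 2 (binary 1010). Repeated squaring mod 23: 19^1 ≡ 19; 19^2 ≡ 19² = 361 ≡ 16; 19^4 ≡ 16² = 256 ≡ 3; 19^8 ≡ 3² = 9 ≡ 9. Multiply: (-4)^10 ≡ 19^8 × 19^2 ≡ 9 × 16 (mod 23): 9 × 16 = 144 ≡ 6. So (-4)^10 ≡ 6 (mod 23).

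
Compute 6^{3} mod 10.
6

Using successive squaring:
Binary expansion of 3: 11
Powers of 6 mod 10 (each is the square of the previous):
  6^1 ≡ 6 (mod 10)
  6^2 ≡ 6² = 36 ≡ 6 (mod 10)
3 = 2 + 1, so 6^3 = 6^2 × 6^1 ≡ 6 × 6 (mod 10)
Multiplying step by step:
  6 × 6 = 36 ≡ 6 (mod 10)
Result: 6^3 ≡ 6 (mod 10)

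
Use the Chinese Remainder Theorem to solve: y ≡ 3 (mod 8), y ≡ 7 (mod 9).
M = 8 × 9 = 72. M₁ = 9, y₁ ≡ 1 (mod 8). M₂ = 8, y₂ ≡ 8 (mod 9). y = 3×9×1 + 7×8×8 ≡ 43 (mod 72)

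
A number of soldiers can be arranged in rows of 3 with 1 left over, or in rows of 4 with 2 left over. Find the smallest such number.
M = 3 × 4 = 12. M₁ = 4, y₁ ≡ 1 (mod 3). M₂ = 3, y₂ ≡ 3 (mod 4). m = 1×4×1 + 2×3×3 ≡ 10 (mod 12). The smallest positive such number is 10.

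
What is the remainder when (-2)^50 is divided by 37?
Using Fermat: (-2)^{36} ≡ 1 (mod 37). 50 ≡ 14 (mod 36). So (-2)^{50} ≡ (-2)^{14} ≡ 30 (mod 37)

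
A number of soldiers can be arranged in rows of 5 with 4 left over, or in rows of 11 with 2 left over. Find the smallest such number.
M = 5 × 11 = 55. M₁ = 11, y₁ ≡ 1 (mod 5). M₂ = 5, y₂ ≡ 9 (mod 11). z = 4×11×1 + 2×5×9 ≡ 24 (mod 55). The smallest positive such number is 24.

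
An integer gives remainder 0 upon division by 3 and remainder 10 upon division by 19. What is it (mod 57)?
M = 3 × 19 = 57. M₁ = 19, y₁ ≡ 1 (mod 3). M₂ = 3, y₂ ≡ 13 (mod 19). t = 0×19×1 + 10×3×13 ≡ 48 (mod 57). The smallest positive such number is 48.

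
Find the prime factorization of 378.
2 × 3^3 × 7

Divide by primes starting from smallest:
378 ÷ 2 = 189
189 ÷ 3 = 63
63 ÷ 3 = 21
21 ÷ 3 = 7
7 ÷ 7 = 1

378 = 2 × 3^3 × 7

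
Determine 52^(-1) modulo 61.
52^(-1) ≡ 27 (mod 61). Verification: 52 × 27 = 1404 ≡ 1 (mod 61)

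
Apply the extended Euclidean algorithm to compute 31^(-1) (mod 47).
Extended GCD: 31(-3) + 47(2) = 1. So 31^(-1) ≡ 44 ≡ 44 (mod 47). Verify: 31 × 44 = 1364 ≡ 1 (mod 47)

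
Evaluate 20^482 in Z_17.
Using Fermat: 20^{16} ≡ 1 (mod 17). 482 ≡ 2 (mod 16). So 20^{482} ≡ 20^{2} ≡ 9 (mod 17)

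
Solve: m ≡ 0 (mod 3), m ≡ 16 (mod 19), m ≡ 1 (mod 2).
M = 3 × 19 × 2 = 114. M₁ = 38, y₁ ≡ 2 (mod 3). M₂ = 6, y₂ ≡ 16 (mod 19). M₃ = 57, y₃ ≡ 1 (mod 2). m = 0×38×2 + 16×6×16 + 1×57×1 ≡ 111 (mod 114)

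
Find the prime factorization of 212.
2^2 × 53

Divide by primes starting from smallest:
212 ÷ 2 = 106
106 ÷ 2 = 53
53 ÷ 53 = 1

212 = 2^2 × 53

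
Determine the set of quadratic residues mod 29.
QRs mod 29: {1, 4, 5, 6, 7, 9, 13, 16, 20, 22, 23, 24, 25, 28}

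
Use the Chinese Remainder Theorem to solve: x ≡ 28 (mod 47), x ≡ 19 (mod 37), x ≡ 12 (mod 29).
4681

Using the Chinese Remainder Theorem:
M = product of moduli = 50431
For equation 1: M_1 = 1073, 1073 ≡ 39 (mod 47), inverse of 1073 mod 47 is 41 (check: 39 × 41 = 1599 ≡ 1 (mod 47))
For equation 2: M_2 = 1363, 1363 ≡ 31 (mod 37), inverse of 1363 mod 37 is 6 (check: 31 × 6 = 186 ≡ 1 (mod 37))
For equation 3: M_3 = 1739, 1739 ≡ 28 (mod 29), inverse of 1739 mod 29 is 28 (check: 28 × 28 = 784 ≡ 1 (mod 29))
Combine: x ≡ Σ r_i×M_i×(M_i⁻¹ mod m_i) = 28×1073×41 + 19×1363×6 + 12×1739×28 = 1231804 + 155382 + 584304 = 1971490
1971490 mod 50431 = 4681
x ≡ 4681 (mod 50431)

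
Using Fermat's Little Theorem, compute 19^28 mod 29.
By Fermat's Little Theorem, 19^{28} ≡ 1 (mod 29) since 29 is prime and gcd(19, 29) = 1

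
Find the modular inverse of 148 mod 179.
148^(-1) ≡ 127 (mod 179). Verification: 148 × 127 = 18796 ≡ 1 (mod 179)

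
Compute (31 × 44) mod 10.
4

(31 × 44) = 1364
1364 mod 10 = 4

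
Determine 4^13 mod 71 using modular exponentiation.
Using repeated squaring. 13 = 8 + 4 + 1 (binary 1101). Repeated squaring mod 71: 4^1 ≡ 4; 4^2 ≡ 4² = 16 ≡ 16; 4^4 ≡ 16² = 256 ≡ 43; 4^8 ≡ 43² = 1849 ≡ 3. Multiply: 4^13 = 4^8 × 4^4 × 4^1 ≡ 3 × 43 × 4 (mod 71): 3 × 43 = 129 ≡ 58; 58 × 4 = 232 ≡ 19. So 4^13 ≡ 19 (mod 71).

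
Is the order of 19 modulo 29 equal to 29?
No, the actual order is 28, not 29.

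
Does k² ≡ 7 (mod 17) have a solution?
By Euler's criterion: 7^{8} ≡ 16 (mod 17). Since this equals -1 (≡ 16), 7 is not a QR.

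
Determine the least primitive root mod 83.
p - 1 = 82 has prime divisors 2, 41. h is a primitive root mod 83 iff h^(82/q) ≢ 1 (mod 83) for each such q.
h = 2: 2^41 ≡ 82, 2^2 ≡ 4 (mod 83); none is 1, so 2 has order 82 and is a primitive root.
The smallest primitive root mod 83 is g = 2.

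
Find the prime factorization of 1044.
2^2 × 3^2 × 29

Divide by primes starting from smallest:
1044 ÷ 2 = 522
522 ÷ 2 = 261
261 ÷ 3 = 87
87 ÷ 3 = 29
29 ÷ 29 = 1

1044 = 2^2 × 3^2 × 29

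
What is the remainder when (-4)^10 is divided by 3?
(-4) ≡ 2 (mod 3). 10 = 8 + 2 (binary 1010). Repeated squaring mod 3: 2^1 ≡ 2; 2^2 ≡ 2² = 4 ≡ 1; 2^4 ≡ 1² = 1 ≡ 1; 2^8 ≡ 1² = 1 ≡ 1. Multiply: (-4)^10 ≡ 2^8 × 2^2 ≡ 1 × 1 (mod 3): 1 × 1 = 1 ≡ 1. So (-4)^10 ≡ 1 (mod 3).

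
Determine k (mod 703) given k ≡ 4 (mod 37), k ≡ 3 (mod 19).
41

Using the Chinese Remainder Theorem:
M = product of moduli = 703
For equation 1: M_1 = 19, 19 ≡ 19 (mod 37), inverse of 19 mod 37 is 2 (check: 19 × 2 = 38 ≡ 1 (mod 37))
For equation 2: M_2 = 37, 37 ≡ 18 (mod 19), inverse of 37 mod 19 is 18 (check: 18 × 18 = 324 ≡ 1 (mod 19))
Combine: k ≡ Σ r_i×M_i×(M_i⁻¹ mod m_i) = 4×19×2 + 3×37×18 = 152 + 1998 = 2150
2150 mod 703 = 41
k ≡ 41 (mod 703)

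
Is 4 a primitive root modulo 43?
No

To verify, check if 4^(42/q) ≢ 1 (mod 43) for each prime divisor q of 42
Divisors of 42 = 42: [1, 2, 3, 6, 7, 14, 21, 42]
  4^(42/2) = 4^21 ≡ 1 (mod 43)
  4^(42/3) = 4^14 ≡ 1 (mod 43)
  4^(42/7) = 4^6 ≡ 11 (mod 43)
Conclusion: 4 is not a primitive root modulo 43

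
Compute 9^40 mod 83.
Using repeated squaring. 40 = 32 + 8 (binary 101000). Repeated squaring mod 83: 9^1 ≡ 9; 9^2 ≡ 9² = 81 ≡ 81; 9^4 ≡ 81² = 6561 ≡ 4; 9^8 ≡ 4² = 16 ≡ 16; 9^16 ≡ 16² = 256 ≡ 7; 9^32 ≡ 7² = 49 ≡ 49. Multiply: 9^40 = 9^32 × 9^8 ≡ 49 × 16 (mod 83): 49 × 16 = 784 ≡ 37. So 9^40 ≡ 37 (mod 83).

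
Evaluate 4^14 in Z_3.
Using Fermat: 4^{2} ≡ 1 (mod 3). 14 ≡ 0 (mod 2). So 4^{14} ≡ 4^{0} ≡ 1 (mod 3)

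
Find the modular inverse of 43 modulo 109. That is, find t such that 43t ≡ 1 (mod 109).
71

Using Extended Euclidean Algorithm:
gcd(43, 109) = 1
Bezout coefficients: 43 × -38 + 109 × 15 = 1
So 43 × -38 ≡ 1 (mod 109)
The inverse is -38 mod 109 = 71
Verification: 43 × 71 = 3053 = 28 × 109 + 1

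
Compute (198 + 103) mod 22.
15

(198 + 103) = 301
301 mod 22 = 15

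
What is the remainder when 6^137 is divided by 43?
Using Fermat: 6^{42} ≡ 1 (mod 43). 137 ≡ 11 (mod 42). So 6^{137} ≡ 6^{11} ≡ 36 (mod 43)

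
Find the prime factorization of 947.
947

Divide by primes starting from smallest:
947 ÷ 947 = 1

947 = 947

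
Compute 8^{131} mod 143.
96

Using successive squaring:
Binary expansion of 131: 10000011
Powers of 8 mod 143 (each is the square of the previous):
  8^1 ≡ 8 (mod 143)
  8^2 ≡ 8² = 64 ≡ 64 (mod 143)
  8^4 ≡ 64² = 4096 ≡ 92 (mod 143)
  8^8 ≡ 92² = 8464 ≡ 27 (mod 143)
  8^16 ≡ 27² = 729 ≡ 14 (mod 143)
  8^32 ≡ 14² = 196 ≡ 53 (mod 143)
  8^64 ≡ 53² = 2809 ≡ 92 (mod 143)
  8^128 ≡ 92² = 8464 ≡ 27 (mod 143)
131 = 128 + 2 + 1, so 8^131 = 8^128 × 8^2 × 8^1 ≡ 27 × 64 × 8 (mod 143)
Multiplying step by step:
  27 × 64 = 1728 ≡ 12 (mod 143)
  12 × 8 = 96 ≡ 96 (mod 143)
Result: 8^131 ≡ 96 (mod 143)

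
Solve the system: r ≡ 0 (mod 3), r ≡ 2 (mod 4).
M = 3 × 4 = 12. M₁ = 4, y₁ ≡ 1 (mod 3). M₂ = 3, y₂ ≡ 3 (mod 4). r = 0×4×1 + 2×3×3 ≡ 6 (mod 12)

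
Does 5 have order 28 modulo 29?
p - 1 = 28 has prime divisors 2, 7. Check 5^(28/q) mod 29 for each: 5^(28/2) = 5^14 ≡ 1, 5^(28/7) = 5^4 ≡ 16 (mod 29). Since 5^14 ≡ 1 (mod 29), the order of 5 divides 14 (in fact the order is 14) ≠ 28, so it is not a primitive root.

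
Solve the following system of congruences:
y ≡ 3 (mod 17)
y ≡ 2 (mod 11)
156

Using the Chinese Remainder Theorem:
M = product of moduli = 187
For equation 1: M_1 = 11, 11 ≡ 11 (mod 17), inverse of 11 mod 17 is 14 (check: 11 × 14 = 154 ≡ 1 (mod 17))
For equation 2: M_2 = 17, 17 ≡ 6 (mod 11), inverse of 17 mod 11 is 2 (check: 6 × 2 = 12 ≡ 1 (mod 11))
Combine: y ≡ Σ r_i×M_i×(M_i⁻¹ mod m_i) = 3×11×14 + 2×17×2 = 462 + 68 = 530
530 mod 187 = 156
y ≡ 156 (mod 187)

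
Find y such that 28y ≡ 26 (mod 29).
3

Since gcd(28, 29) = 1 divides 26, a solution exists.
Multiply both sides by the inverse of 28 mod 29:
  28^(-1) mod 29 = 28
  x ≡ 28 × 26 ≡ 728 ≡ 3 (mod 29)
Verification: 28 × 3 = 84 = 2 × 29 + 26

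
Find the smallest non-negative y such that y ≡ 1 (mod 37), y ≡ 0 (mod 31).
186

Using the Chinese Remainder Theorem:
M = product of moduli = 1147
For equation 1: M_1 = 31, 31 ≡ 31 (mod 37), inverse of 31 mod 37 is 6 (check: 31 × 6 = 186 ≡ 1 (mod 37))
For equation 2: M_2 = 37, 37 ≡ 6 (mod 31), inverse of 37 mod 31 is 26 (check: 6 × 26 = 156 ≡ 1 (mod 31))
Combine: y ≡ Σ r_i×M_i×(M_i⁻¹ mod m_i) = 1×31×6 + 0×37×26 = 186 + 0 = 186
186 mod 1147 = 186
y ≡ 186 (mod 1147)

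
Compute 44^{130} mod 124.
36

Using successive squaring:
Binary expansion of 130: 10000010
Powers of 44 mod 124 (each is the square of the previous):
  44^1 ≡ 44 (mod 124)
  44^2 ≡ 44² = 1936 ≡ 76 (mod 124)
  44^4 ≡ 76² = 5776 ≡ 72 (mod 124)
  44^8 ≡ 72² = 5184 ≡ 100 (mod 124)
  44^16 ≡ 100² = 10000 ≡ 80 (mod 124)
  44^32 ≡ 80² = 6400 ≡ 76 (mod 124)
  44^64 ≡ 76² = 5776 ≡ 72 (mod 124)
  44^128 ≡ 72² = 5184 ≡ 100 (mod 124)
130 = 128 + 2, so 44^130 = 44^128 × 44^2 ≡ 100 × 76 (mod 124)
Multiplying step by step:
  100 × 76 = 7600 ≡ 36 (mod 124)
Result: 44^130 ≡ 36 (mod 124)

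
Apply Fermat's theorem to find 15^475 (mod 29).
By Fermat: 15^{28} ≡ 1 (mod 29). 475 ≡ 27 (mod 28). So 15^{475} ≡ 15^{27} ≡ 2 (mod 29)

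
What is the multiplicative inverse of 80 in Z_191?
80^(-1) ≡ 117 (mod 191). Verification: 80 × 117 = 9360 ≡ 1 (mod 191)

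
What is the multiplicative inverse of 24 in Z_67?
24^(-1) ≡ 14 (mod 67). Verification: 24 × 14 = 336 ≡ 1 (mod 67)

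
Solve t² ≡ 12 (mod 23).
The square roots of 12 mod 23 are 9 and 14. Verify: 9² = 81 ≡ 12 (mod 23)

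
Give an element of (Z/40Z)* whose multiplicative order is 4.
17 has order 4 mod 40 since 17^{4} ≡ 1 (mod 40) and no smaller power works.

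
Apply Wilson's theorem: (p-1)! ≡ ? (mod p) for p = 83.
By Wilson's theorem, (82)! ≡ -1 ≡ 82 (mod 83)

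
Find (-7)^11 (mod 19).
Using repeated squaring. (-7) ≡ 12 (mod 19). 11 = 8 + 2 + 1 (binary 1011). Repeated squaring mod 19: 12^1 ≡ 12; 12^2 ≡ 12² = 144 ≡ 11; 12^4 ≡ 11² = 121 ≡ 7; 12^8 ≡ 7² = 49 ≡ 11. Multiply: (-7)^11 ≡ 12^8 × 12^2 × 12^1 ≡ 11 × 11 × 12 (mod 19): 11 × 11 = 121 ≡ 7; 7 × 12 = 84 ≡ 8. So (-7)^11 ≡ 8 (mod 19).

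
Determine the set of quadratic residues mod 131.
QRs mod 131: {1, 3, 4, 5, 7, 9, 11, 12, 13, 15, 16, 20, 21, 25, 27, 28, 33, 34, 35, 36, 38, 39, 41, 43, 44, 45, 46, 48, 49, 52, 53, 55, 58, 59, 60, 61, 62, 63, 64, 65, 74, 75, 77, 80, 81, 84, 89, 91, 94, 99, 100, 101, 102, 105, 107, 108, 109, 112, 113, 114, 117, 121, 123, 125, 129}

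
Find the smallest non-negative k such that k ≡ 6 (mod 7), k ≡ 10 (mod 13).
62

Using the Chinese Remainder Theorem:
M = product of moduli = 91
For equation 1: M_1 = 13, 13 ≡ 6 (mod 7), inverse of 13 mod 7 is 6 (check: 6 × 6 = 36 ≡ 1 (mod 7))
For equation 2: M_2 = 7, 7 ≡ 7 (mod 13), inverse of 7 mod 13 is 2 (check: 7 × 2 = 14 ≡ 1 (mod 13))
Combine: k ≡ Σ r_i×M_i×(M_i⁻¹ mod m_i) = 6×13×6 + 10×7×2 = 468 + 140 = 608
608 mod 91 = 62
k ≡ 62 (mod 91)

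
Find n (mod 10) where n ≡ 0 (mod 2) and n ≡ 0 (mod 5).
M = 2 × 5 = 10. M₁ = 5, y₁ ≡ 1 (mod 2). M₂ = 2, y₂ ≡ 3 (mod 5). n = 0×5×1 + 0×2×3 ≡ 0 (mod 10)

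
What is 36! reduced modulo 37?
By Wilson's theorem, (36)! ≡ -1 ≡ 36 (mod 37)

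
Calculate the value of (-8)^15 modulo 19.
Using repeated squaring. (-8) ≡ 11 (mod 19). 15 = 8 + 4 + 2 + 1 (binary 1111). Repeated squaring mod 19: 11^1 ≡ 11; 11^2 ≡ 11² = 121 ≡ 7; 11^4 ≡ 7² = 49 ≡ 11; 11^8 ≡ 11² = 121 ≡ 7. Multiply: (-8)^15 ≡ 11^8 × 11^4 × 11^2 × 11^1 ≡ 7 × 11 × 7 × 11 (mod 19): 7 × 11 = 77 ≡ 1; 1 × 7 = 7 ≡ 7; 7 × 11 = 77 ≡ 1. So (-8)^15 ≡ 1 (mod 19).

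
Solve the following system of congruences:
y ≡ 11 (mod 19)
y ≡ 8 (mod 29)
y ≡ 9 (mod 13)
4039

Using the Chinese Remainder Theorem:
M = product of moduli = 7163
For equation 1: M_1 = 377, 377 ≡ 16 (mod 19), inverse of 377 mod 19 is 6 (check: 16 × 6 = 96 ≡ 1 (mod 19))
For equation 2: M_2 = 247, 247 ≡ 15 (mod 29), inverse of 247 mod 29 is 2 (check: 15 × 2 = 30 ≡ 1 (mod 29))
For equation 3: M_3 = 551, 551 ≡ 5 (mod 13), inverse of 551 mod 13 is 8 (check: 5 × 8 = 40 ≡ 1 (mod 13))
Combine: y ≡ Σ r_i×M_i×(M_i⁻¹ mod m_i) = 11×377×6 + 8×247×2 + 9×551×8 = 24882 + 3952 + 39672 = 68506
68506 mod 7163 = 4039
y ≡ 4039 (mod 7163)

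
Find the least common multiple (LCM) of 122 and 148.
9028

First find GCD(122, 148) using the Euclidean algorithm:
122 = 0 × 148 + 122
148 = 1 × 122 + 26
122 = 4 × 26 + 18
26 = 1 × 18 + 8
18 = 2 × 8 + 2
8 = 4 × 2 + 0
GCD(122, 148) = 2

LCM formula: LCM(a, b) = (a × b) / GCD(a, b)
LCM(122, 148) = (122 × 148) / 2
LCM(122, 148) = 18056 / 2
LCM(122, 148) = 9028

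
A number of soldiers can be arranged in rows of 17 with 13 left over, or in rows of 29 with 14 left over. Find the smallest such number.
M = 17 × 29 = 493. M₁ = 29, y₁ ≡ 10 (mod 17). M₂ = 17, y₂ ≡ 12 (mod 29). z = 13×29×10 + 14×17×12 ≡ 217 (mod 493). The smallest positive such number is 217.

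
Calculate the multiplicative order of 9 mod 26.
Powers of 9 mod 26: 9^1≡9, 9^2≡3, 9^3≡1. Order = 3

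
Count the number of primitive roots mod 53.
Number of primitive roots mod 53 = φ(52) = 24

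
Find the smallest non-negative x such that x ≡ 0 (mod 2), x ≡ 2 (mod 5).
2

Using the Chinese Remainder Theorem:
M = product of moduli = 10
For equation 1: M_1 = 5, 5 ≡ 1 (mod 2), inverse of 5 mod 2 is 1 (check: 1 × 1 = 1 ≡ 1 (mod 2))
For equation 2: M_2 = 2, 2 ≡ 2 (mod 5), inverse of 2 mod 5 is 3 (check: 2 × 3 = 6 ≡ 1 (mod 5))
Combine: x ≡ Σ r_i×M_i×(M_i⁻¹ mod m_i) = 0×5×1 + 2×2×3 = 0 + 12 = 12
12 mod 10 = 2
x ≡ 2 (mod 10)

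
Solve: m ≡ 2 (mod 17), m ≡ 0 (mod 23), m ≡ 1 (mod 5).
M = 17 × 23 × 5 = 1955. M₁ = 115, y₁ ≡ 4 (mod 17). M₂ = 85, y₂ ≡ 13 (mod 23). M₃ = 391, y₃ ≡ 1 (mod 5). m = 2×115×4 + 0×85×13 + 1×391×1 ≡ 1311 (mod 1955)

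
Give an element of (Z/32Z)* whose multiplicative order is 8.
3 has order 8 mod 32 since 3^{8} ≡ 1 (mod 32) and no smaller power works.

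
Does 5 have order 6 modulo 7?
p - 1 = 6 has prime divisors 2, 3. Check 5^(6/q) mod 7 for each: 5^(6/2) = 5^3 ≡ 6, 5^(6/3) = 5^2 ≡ 4 (mod 7). None of these is 1, so 5 has order 6 = φ(7), so it is a primitive root mod 7.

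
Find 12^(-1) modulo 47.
4

Using Extended Euclidean Algorithm:
gcd(12, 47) = 1
Bezout coefficients: 12 × 4 + 47 × -1 = 1
So 12 × 4 ≡ 1 (mod 47)
The inverse is 4 mod 47 = 4
Verification: 12 × 4 = 48 = 1 × 47 + 1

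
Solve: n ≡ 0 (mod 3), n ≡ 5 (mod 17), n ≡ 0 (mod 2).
M = 3 × 17 × 2 = 102. M₁ = 34, y₁ ≡ 1 (mod 3). M₂ = 6, y₂ ≡ 3 (mod 17). M₃ = 51, y₃ ≡ 1 (mod 2). n = 0×34×1 + 5×6×3 + 0×51×1 ≡ 90 (mod 102)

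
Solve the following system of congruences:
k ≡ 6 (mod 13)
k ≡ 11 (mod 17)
45

Using the Chinese Remainder Theorem:
M = product of moduli = 221
For equation 1: M_1 = 17, 17 ≡ 4 (mod 13), inverse of 17 mod 13 is 10 (check: 4 × 10 = 40 ≡ 1 (mod 13))
For equation 2: M_2 = 13, 13 ≡ 13 (mod 17), inverse of 13 mod 17 is 4 (check: 13 × 4 = 52 ≡ 1 (mod 17))
Combine: k ≡ Σ r_i×M_i×(M_i⁻¹ mod m_i) = 6×17×10 + 11×13×4 = 1020 + 572 = 1592
1592 mod 221 = 45
k ≡ 45 (mod 221)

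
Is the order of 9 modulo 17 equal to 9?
No, the actual order is 8, not 9.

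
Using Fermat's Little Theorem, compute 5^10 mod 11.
By Fermat's Little Theorem, 5^{10} ≡ 1 (mod 11) since 11 is prime and gcd(5, 11) = 1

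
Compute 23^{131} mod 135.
2

Using successive squaring:
Binary expansion of 131: 10000011
Powers of 23 mod 135 (each is the square of the previous):
  23^1 ≡ 23 (mod 135)
  23^2 ≡ 23² = 529 ≡ 124 (mod 135)
  23^4 ≡ 124² = 15376 ≡ 121 (mod 135)
  23^8 ≡ 121² = 14641 ≡ 61 (mod 135)
  23^16 ≡ 61² = 3721 ≡ 76 (mod 135)
  23^32 ≡ 76² = 5776 ≡ 106 (mod 135)
  23^64 ≡ 106² = 11236 ≡ 31 (mod 135)
  23^128 ≡ 31² = 961 ≡ 16 (mod 135)
131 = 128 + 2 + 1, so 23^131 = 23^128 × 23^2 × 23^1 ≡ 16 × 124 × 23 (mod 135)
Multiplying step by step:
  16 × 124 = 1984 ≡ 94 (mod 135)
  94 × 23 = 2162 ≡ 2 (mod 135)
Result: 23^131 ≡ 2 (mod 135)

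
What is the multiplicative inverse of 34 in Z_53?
39

Using Extended Euclidean Algorithm:
gcd(34, 53) = 1
Bezout coefficients: 34 × -14 + 53 × 9 = 1
So 34 × -14 ≡ 1 (mod 53)
The inverse is -14 mod 53 = 39
Verification: 34 × 39 = 1326 = 25 × 53 + 1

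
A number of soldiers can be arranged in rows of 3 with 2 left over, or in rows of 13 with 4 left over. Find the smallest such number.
M = 3 × 13 = 39. M₁ = 13, y₁ ≡ 1 (mod 3). M₂ = 3, y₂ ≡ 9 (mod 13). y = 2×13×1 + 4×3×9 ≡ 17 (mod 39). The smallest positive such number is 17.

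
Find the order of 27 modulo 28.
Powers of 27 mod 28: 27^1≡27, 27^2≡1. Order = 2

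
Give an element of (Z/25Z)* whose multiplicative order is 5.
6 has order 5 mod 25 since 6^{5} ≡ 1 (mod 25) and no smaller power works.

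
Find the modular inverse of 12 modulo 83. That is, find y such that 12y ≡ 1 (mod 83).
7

Using Extended Euclidean Algorithm:
gcd(12, 83) = 1
Bezout coefficients: 12 × 7 + 83 × -1 = 1
So 12 × 7 ≡ 1 (mod 83)
The inverse is 7 mod 83 = 7
Verification: 12 × 7 = 84 = 1 × 83 + 1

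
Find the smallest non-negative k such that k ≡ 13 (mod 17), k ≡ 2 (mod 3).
47

Using the Chinese Remainder Theorem:
M = product of moduli = 51
For equation 1: M_1 = 3, 3 ≡ 3 (mod 17), inverse of 3 mod 17 is 6 (check: 3 × 6 = 18 ≡ 1 (mod 17))
For equation 2: M_2 = 17, 17 ≡ 2 (mod 3), inverse of 17 mod 3 is 2 (check: 2 × 2 = 4 ≡ 1 (mod 3))
Combine: k ≡ Σ r_i×M_i×(M_i⁻¹ mod m_i) = 13×3×6 + 2×17×2 = 234 + 68 = 302
302 mod 51 = 47
k ≡ 47 (mod 51)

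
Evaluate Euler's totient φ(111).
72

Prime factorization: 111 = 3 × 37
Using the formula φ(n) = n × Π(1 - 1/p) for each prime factor p:
φ(111) = 111 × (1 - 1/3) × (1 - 1/37)
φ(111) = 72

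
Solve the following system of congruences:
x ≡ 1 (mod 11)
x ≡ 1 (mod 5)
1

Using the Chinese Remainder Theorem:
M = product of moduli = 55
For equation 1: M_1 = 5, 5 ≡ 5 (mod 11), inverse of 5 mod 11 is 9 (check: 5 × 9 = 45 ≡ 1 (mod 11))
For equation 2: M_2 = 11, 11 ≡ 1 (mod 5), inverse of 11 mod 5 is 1 (check: 1 × 1 = 1 ≡ 1 (mod 5))
Combine: x ≡ Σ r_i×M_i×(M_i⁻¹ mod m_i) = 1×5×9 + 1×11×1 = 45 + 11 = 56
56 mod 55 = 1
x ≡ 1 (mod 55)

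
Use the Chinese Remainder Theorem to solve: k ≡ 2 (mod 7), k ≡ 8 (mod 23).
100

Using the Chinese Remainder Theorem:
M = product of moduli = 161
For equation 1: M_1 = 23, 23 ≡ 2 (mod 7), inverse of 23 mod 7 is 4 (check: 2 × 4 = 8 ≡ 1 (mod 7))
For equation 2: M_2 = 7, 7 ≡ 7 (mod 23), inverse of 7 mod 23 is 10 (check: 7 × 10 = 70 ≡ 1 (mod 23))
Combine: k ≡ Σ r_i×M_i×(M_i⁻¹ mod m_i) = 2×23×4 + 8×7×10 = 184 + 560 = 744
744 mod 161 = 100
k ≡ 100 (mod 161)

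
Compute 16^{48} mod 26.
14

Using successive squaring:
Binary expansion of 48: 110000
Powers of 16 mod 26 (each is the square of the previous):
  16^1 ≡ 16 (mod 26)
  16^2 ≡ 16² = 256 ≡ 22 (mod 26)
  16^4 ≡ 22² = 484 ≡ 16 (mod 26)
  16^8 ≡ 16² = 256 ≡ 22 (mod 26)
  16^16 ≡ 22² = 484 ≡ 16 (mod 26)
  16^32 ≡ 16² = 256 ≡ 22 (mod 26)
48 = 32 + 16, so 16^48 = 16^32 × 16^16 ≡ 22 × 16 (mod 26)
Multiplying step by step:
  22 × 16 = 352 ≡ 14 (mod 26)
Result: 16^48 ≡ 14 (mod 26)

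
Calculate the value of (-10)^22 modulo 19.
Using Fermat: (-10)^{18} ≡ 1 (mod 19). 22 ≡ 4 (mod 18). So (-10)^{22} ≡ (-10)^{4} ≡ 6 (mod 19)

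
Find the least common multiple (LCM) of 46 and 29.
1334

First find GCD(46, 29) using the Euclidean algorithm:
46 = 1 × 29 + 17
29 = 1 × 17 + 12
17 = 1 × 12 + 5
12 = 2 × 5 + 2
5 = 2 × 2 + 1
2 = 2 × 1 + 0
GCD(46, 29) = 1

LCM formula: LCM(a, b) = (a × b) / GCD(a, b)
LCM(46, 29) = (46 × 29) / 1
LCM(46, 29) = 1334 / 1
LCM(46, 29) = 1334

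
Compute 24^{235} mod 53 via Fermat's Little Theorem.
24

By Fermat's Little Theorem, a^(p-1) ≡ 1 (mod p) for prime p and gcd(a, p) = 1
Here p = 53, so 24^52 ≡ 1 (mod 53)
We can reduce the exponent: 235 mod 52 = 27
So 24^235 ≡ 24^27 (mod 53)
Computing: 24^27 mod 53 = 24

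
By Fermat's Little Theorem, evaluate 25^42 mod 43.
By Fermat's Little Theorem, 25^{42} ≡ 1 (mod 43) since 43 is prime and gcd(25, 43) = 1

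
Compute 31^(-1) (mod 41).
31^(-1) ≡ 4 (mod 41). Verification: 31 × 4 = 124 ≡ 1 (mod 41)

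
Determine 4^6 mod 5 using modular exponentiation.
6 = 4 + 2 (binary 110). Repeated squaring mod 5: 4^1 ≡ 4; 4^2 ≡ 4² = 16 ≡ 1; 4^4 ≡ 1² = 1 ≡ 1. Multiply: 4^6 = 4^4 × 4^2 ≡ 1 × 1 (mod 5): 1 × 1 = 1 ≡ 1. So 4^6 ≡ 1 (mod 5).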